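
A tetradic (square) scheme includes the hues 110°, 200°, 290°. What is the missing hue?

A square tetradic scheme places four hues every 90°.
The full set through 110° is {20°, 110°, 200°, 290°}.
Given {110°, 200°, 290°}, the missing hue is 20°.

20°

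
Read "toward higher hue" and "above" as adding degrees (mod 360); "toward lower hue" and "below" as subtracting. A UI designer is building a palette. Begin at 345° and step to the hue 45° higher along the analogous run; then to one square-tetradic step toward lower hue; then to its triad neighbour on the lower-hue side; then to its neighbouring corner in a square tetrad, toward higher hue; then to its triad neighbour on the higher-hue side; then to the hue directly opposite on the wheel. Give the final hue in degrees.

+45° (analog 45° ↑): 345 + 45 = 390 → 390 − 360 = 30°
−90° (square ↓): 30 − 90 = -60 → -60 + 360 = 300°
−120° (triadic ↓): 300 − 120 = 180°
+90° (square ↑): 180 + 90 = 270°
+120° (triadic ↑): 270 + 120 = 390 → 390 − 360 = 30°
+180° (complement): 30 + 180 = 210°

210°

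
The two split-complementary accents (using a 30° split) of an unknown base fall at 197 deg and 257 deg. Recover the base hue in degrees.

47°

The accents sit 30° either side of the complement, so the complement is their short-arc midpoint on the wheel.
Short-arc midpoint of 197° and 257°: 227°.
Base is 180° from the complement: 227 − 180 = 47°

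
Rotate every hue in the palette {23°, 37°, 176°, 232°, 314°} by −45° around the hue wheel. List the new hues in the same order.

338°, 352°, 131°, 187°, 269°

23 − 45 = -22 → -22 + 360 = 338°
37 − 45 = -8 → -8 + 360 = 352°
176 − 45 = 131°
232 − 45 = 187°
314 − 45 = 269°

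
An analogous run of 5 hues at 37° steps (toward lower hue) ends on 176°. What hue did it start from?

324°

4 steps of 37° (toward lower hue) give a net shift of −148°.
Start = end − shift: 176 + 148 = 324°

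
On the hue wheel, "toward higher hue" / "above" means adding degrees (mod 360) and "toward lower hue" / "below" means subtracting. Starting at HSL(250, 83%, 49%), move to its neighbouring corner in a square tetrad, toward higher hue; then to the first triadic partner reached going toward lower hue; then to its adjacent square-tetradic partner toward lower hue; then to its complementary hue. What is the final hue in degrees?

310°

250 + 90 = 340°   (square ↑)
340 − 120 = 220°   (triadic ↓)
220 − 90 = 130°   (square ↓)
130 + 180 = 310°   (complement)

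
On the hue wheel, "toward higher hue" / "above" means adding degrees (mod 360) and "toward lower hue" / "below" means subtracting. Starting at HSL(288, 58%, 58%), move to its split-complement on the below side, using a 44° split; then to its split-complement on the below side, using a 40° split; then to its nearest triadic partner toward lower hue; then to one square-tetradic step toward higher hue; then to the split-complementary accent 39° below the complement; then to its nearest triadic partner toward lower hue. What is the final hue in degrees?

288 + 136 = 424 → 424 − 360 = 64°   (split-comp 44° ↓)
64 + 140 = 204°   (split-comp 40° ↓)
204 − 120 = 84°   (triadic ↓)
84 + 90 = 174°   (square ↑)
174 + 141 = 315°   (split-comp 39° ↓)
315 − 120 = 195°   (triadic ↓)

195°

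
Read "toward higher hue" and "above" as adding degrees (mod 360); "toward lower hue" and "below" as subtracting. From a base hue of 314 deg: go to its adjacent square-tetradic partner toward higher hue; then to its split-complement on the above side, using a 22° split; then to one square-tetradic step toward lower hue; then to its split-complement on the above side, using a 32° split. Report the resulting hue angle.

square ↑ +90°: 314 + 90 = 404 → 404 − 360 = 44°
split-comp 22° ↑ +202°: 44 + 202 = 246°
square ↓ −90°: 246 − 90 = 156°
split-comp 32° ↑ +212°: 156 + 212 = 368 → 368 − 360 = 8°

8°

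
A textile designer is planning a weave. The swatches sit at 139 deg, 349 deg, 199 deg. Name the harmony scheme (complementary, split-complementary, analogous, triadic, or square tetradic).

Sort the hues: 139°, 199°, 349°.
Successive gaps around the wheel: 60°, 150°, 150°.
Two 150° gaps and one 60° gap — a base hue opposite a pair of accents 30° either side of its complement — is the split-complementary pattern.

split-complementary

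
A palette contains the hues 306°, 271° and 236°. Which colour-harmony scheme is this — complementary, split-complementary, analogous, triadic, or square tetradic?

analogous

Sort the hues: 236°, 271°, 306°.
Successive gaps around the wheel: 35°, 35°, 290°.
A run of hues at equal small steps (35°) with one large closing gap is an analogous group.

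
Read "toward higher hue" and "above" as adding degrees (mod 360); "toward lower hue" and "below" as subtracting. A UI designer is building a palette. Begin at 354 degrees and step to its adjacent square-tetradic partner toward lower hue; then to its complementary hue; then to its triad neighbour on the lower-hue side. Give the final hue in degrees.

354 − 90 = 264°   (square ↓)
264 + 180 = 444 → 444 − 360 = 84°   (complement)
84 − 120 = -36 → -36 + 360 = 324°   (triadic ↓)

324°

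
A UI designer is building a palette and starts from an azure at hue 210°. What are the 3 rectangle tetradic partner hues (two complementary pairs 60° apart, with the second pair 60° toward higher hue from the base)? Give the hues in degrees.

270°, 30°, 90°

A rectangular tetradic uses two complementary pairs 60° apart: offsets 0°, 60°, 180°, 240°.
210 + 60 = 270°
210 + 180 = 390 → 390 − 360 = 30°
210 + 240 = 450 → 450 − 360 = 90°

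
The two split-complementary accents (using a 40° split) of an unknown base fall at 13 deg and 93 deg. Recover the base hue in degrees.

233°

The accents sit 40° either side of the complement, so the complement is their short-arc midpoint on the wheel.
Short-arc midpoint of 13° and 93°: 53°.
Base is 180° from the complement: 53 − 180 = -127 → -127 + 360 = 233°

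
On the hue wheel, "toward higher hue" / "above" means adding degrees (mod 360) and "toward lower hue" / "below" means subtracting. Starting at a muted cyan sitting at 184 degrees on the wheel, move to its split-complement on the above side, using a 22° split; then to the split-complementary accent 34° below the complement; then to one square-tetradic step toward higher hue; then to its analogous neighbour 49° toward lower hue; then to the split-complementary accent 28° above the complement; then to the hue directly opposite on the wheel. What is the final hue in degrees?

241°

184 + 202 = 386 → 386 − 360 = 26°   (split-comp 22° ↑)
26 + 146 = 172°   (split-comp 34° ↓)
172 + 90 = 262°   (square ↑)
262 − 49 = 213°   (analog 49° ↓)
213 + 208 = 421 → 421 − 360 = 61°   (split-comp 28° ↑)
61 + 180 = 241°   (complement)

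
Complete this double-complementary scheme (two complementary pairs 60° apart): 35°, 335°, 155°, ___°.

215°

A rectangular tetradic uses two complementary pairs 60° apart: offsets 0°, 60°, 180°, 240°.
Among {35°, 155°, 335°}, 335° and 155° are a 180° pair.
The remaining hue 35° needs its own complement: 35 + 180 = 215°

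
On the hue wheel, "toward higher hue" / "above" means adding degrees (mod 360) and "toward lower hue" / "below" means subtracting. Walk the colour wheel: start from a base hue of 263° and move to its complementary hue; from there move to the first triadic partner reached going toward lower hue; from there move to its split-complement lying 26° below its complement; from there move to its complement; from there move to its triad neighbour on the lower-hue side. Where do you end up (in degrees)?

177°

complement +180°: 263 + 180 = 443 → 443 − 360 = 83°
triadic ↓ −120°: 83 − 120 = -37 → -37 + 360 = 323°
split-comp 26° ↓ +154°: 323 + 154 = 477 → 477 − 360 = 117°
complement +180°: 117 + 180 = 297°
triadic ↓ −120°: 297 − 120 = 177°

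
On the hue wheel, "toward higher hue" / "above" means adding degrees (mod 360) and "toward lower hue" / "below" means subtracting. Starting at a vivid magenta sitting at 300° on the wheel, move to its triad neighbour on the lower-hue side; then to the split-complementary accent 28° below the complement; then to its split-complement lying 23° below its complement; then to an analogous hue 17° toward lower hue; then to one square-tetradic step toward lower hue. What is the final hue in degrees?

22°

−120° (triadic ↓): 300 − 120 = 180°
+152° (split-comp 28° ↓): 180 + 152 = 332°
+157° (split-comp 23° ↓): 332 + 157 = 489 → 489 − 360 = 129°
−17° (analog 17° ↓): 129 − 17 = 112°
−90° (square ↓): 112 − 90 = 22°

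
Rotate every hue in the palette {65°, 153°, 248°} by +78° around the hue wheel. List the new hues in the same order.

143°, 231°, 326°

65 + 78 = 143°
153 + 78 = 231°
248 + 78 = 326°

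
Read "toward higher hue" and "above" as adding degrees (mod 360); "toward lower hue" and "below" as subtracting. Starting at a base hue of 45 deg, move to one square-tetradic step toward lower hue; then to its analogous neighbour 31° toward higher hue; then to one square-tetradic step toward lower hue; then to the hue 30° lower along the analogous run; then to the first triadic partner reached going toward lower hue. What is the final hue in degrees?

−90° (square ↓): 45 − 90 = -45 → -45 + 360 = 315°
+31° (analog 31° ↑): 315 + 31 = 346°
−90° (square ↓): 346 − 90 = 256°
−30° (analog 30° ↓): 256 − 30 = 226°
−120° (triadic ↓): 226 − 120 = 106°

106°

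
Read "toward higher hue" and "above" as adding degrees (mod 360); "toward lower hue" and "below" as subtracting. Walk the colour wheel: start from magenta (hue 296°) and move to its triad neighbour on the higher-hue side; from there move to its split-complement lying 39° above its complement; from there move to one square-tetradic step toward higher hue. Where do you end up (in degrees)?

296 + 120 = 416 → 416 − 360 = 56°   (triadic ↑)
56 + 219 = 275°   (split-comp 39° ↑)
275 + 90 = 365 → 365 − 360 = 5°   (square ↑)

5°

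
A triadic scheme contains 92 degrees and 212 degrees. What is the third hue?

A triad spaces three hues 120° apart.
The full set is {92°, 212°, 332°}.

332°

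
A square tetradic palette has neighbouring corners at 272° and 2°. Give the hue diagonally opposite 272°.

92°

A square tetradic scheme places four hues 90° apart; opposite corners are 180° apart.
272 + 180 = 452 → 452 − 360 = 92°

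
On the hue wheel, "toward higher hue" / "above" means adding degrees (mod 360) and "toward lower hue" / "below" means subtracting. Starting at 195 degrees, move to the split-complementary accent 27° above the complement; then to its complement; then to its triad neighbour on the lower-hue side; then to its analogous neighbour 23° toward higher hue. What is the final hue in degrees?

125°

195 + 207 = 402 → 402 − 360 = 42°   (split-comp 27° ↑)
42 + 180 = 222°   (complement)
222 − 120 = 102°   (triadic ↓)
102 + 23 = 125°   (analog 23° ↑)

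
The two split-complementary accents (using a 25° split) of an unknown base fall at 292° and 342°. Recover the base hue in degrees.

The accents sit 25° either side of the complement, so the complement is their short-arc midpoint on the wheel.
Short-arc midpoint of 292° and 342°: 317°.
Base is 180° from the complement: 317 − 180 = 137°

137°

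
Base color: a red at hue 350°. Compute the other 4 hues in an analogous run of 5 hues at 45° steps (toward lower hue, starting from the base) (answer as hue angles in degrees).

305°, 260°, 215° and 170°

350 − 45 = 305°
350 − 90 = 260°
350 − 135 = 215°
350 − 180 = 170°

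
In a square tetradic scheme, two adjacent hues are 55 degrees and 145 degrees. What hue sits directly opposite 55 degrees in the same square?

235°

A square tetradic scheme places four hues 90° apart; opposite corners are 180° apart.
55 + 180 = 235°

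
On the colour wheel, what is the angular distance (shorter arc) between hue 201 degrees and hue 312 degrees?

|201 − 312| = 111.
111 ≤ 180, so the shorter arc is 111°.

111°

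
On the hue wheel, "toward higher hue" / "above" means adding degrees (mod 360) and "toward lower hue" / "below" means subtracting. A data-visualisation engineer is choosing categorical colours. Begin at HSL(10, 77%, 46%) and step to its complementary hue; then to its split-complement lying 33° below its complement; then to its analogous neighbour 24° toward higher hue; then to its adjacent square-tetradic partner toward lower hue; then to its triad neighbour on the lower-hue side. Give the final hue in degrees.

+180° (complement): 10 + 180 = 190°
+147° (split-comp 33° ↓): 190 + 147 = 337°
+24° (analog 24° ↑): 337 + 24 = 361 → 361 − 360 = 1°
−90° (square ↓): 1 − 90 = -89 → -89 + 360 = 271°
−120° (triadic ↓): 271 − 120 = 151°

151°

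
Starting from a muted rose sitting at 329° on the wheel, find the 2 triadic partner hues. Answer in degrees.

A triad places three hues 120° apart.
329 + 120 = 449 → 449 − 360 = 89°
329 + 240 = 569 → 569 − 360 = 209°

89° and 209°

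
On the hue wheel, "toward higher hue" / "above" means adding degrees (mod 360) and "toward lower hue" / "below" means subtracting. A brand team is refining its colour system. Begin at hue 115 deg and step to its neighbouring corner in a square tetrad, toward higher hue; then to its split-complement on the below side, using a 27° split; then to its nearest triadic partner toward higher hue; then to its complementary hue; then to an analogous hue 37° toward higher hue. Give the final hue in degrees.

square ↑ +90°: 115 + 90 = 205°
split-comp 27° ↓ +153°: 205 + 153 = 358°
triadic ↑ +120°: 358 + 120 = 478 → 478 − 360 = 118°
complement +180°: 118 + 180 = 298°
analog 37° ↑ +37°: 298 + 37 = 335°

335°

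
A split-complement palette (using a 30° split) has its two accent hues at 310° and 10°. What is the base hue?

The accents sit 30° either side of the complement, so the complement is their short-arc midpoint on the wheel.
Short-arc midpoint of 310° and 10°: 340°.
Base is 180° from the complement: 340 − 180 = 160°

160°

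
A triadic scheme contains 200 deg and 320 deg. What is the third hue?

A triad spaces three hues 120° apart.
The full set is {80°, 200°, 320°}.

80°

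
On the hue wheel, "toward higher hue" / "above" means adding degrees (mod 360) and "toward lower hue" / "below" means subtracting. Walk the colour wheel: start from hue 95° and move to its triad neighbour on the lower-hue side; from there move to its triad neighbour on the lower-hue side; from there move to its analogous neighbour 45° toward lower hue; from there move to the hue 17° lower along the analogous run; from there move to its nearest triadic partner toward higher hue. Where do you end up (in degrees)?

273°

95 − 120 = -25 → -25 + 360 = 335°   (triadic ↓)
335 − 120 = 215°   (triadic ↓)
215 − 45 = 170°   (analog 45° ↓)
170 − 17 = 153°   (analog 17° ↓)
153 + 120 = 273°   (triadic ↑)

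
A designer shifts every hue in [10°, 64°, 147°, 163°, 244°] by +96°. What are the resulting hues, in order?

10 + 96 = 106°
64 + 96 = 160°
147 + 96 = 243°
163 + 96 = 259°
244 + 96 = 340°

106°, 160°, 243°, 259°, 340°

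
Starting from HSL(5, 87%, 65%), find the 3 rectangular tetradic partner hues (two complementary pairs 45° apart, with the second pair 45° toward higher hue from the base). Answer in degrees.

50°, 185° and 230°

A rectangular tetradic uses two complementary pairs 45° apart: offsets 0°, 45°, 180°, 225°.
5 + 45 = 50°
5 + 180 = 185°
5 + 225 = 230°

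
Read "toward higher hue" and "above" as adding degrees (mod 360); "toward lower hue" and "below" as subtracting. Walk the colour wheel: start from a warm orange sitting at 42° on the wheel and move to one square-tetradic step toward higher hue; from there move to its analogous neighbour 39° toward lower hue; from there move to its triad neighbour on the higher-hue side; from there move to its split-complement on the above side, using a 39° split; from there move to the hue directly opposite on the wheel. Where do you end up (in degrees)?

252°

+90° (square ↑): 42 + 90 = 132°
−39° (analog 39° ↓): 132 − 39 = 93°
+120° (triadic ↑): 93 + 120 = 213°
+219° (split-comp 39° ↑): 213 + 219 = 432 → 432 − 360 = 72°
+180° (complement): 72 + 180 = 252°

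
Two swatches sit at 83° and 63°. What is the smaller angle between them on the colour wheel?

20°

|83 − 63| = 20.
20 ≤ 180, so the shorter arc is 20°.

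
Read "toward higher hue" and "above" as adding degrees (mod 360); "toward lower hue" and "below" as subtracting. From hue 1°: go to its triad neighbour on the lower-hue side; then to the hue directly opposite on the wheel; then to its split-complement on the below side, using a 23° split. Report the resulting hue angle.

triadic ↓ −120°: 1 − 120 = -119 → -119 + 360 = 241°
complement +180°: 241 + 180 = 421 → 421 − 360 = 61°
split-comp 23° ↓ +157°: 61 + 157 = 218°

218°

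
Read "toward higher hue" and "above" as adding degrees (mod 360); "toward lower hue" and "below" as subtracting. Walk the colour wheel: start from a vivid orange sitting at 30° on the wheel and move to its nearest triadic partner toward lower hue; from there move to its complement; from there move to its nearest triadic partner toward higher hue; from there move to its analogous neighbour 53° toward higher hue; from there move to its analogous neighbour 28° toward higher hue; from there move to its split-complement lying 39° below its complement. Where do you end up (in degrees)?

72°

30 − 120 = -90 → -90 + 360 = 270°   (triadic ↓)
270 + 180 = 450 → 450 − 360 = 90°   (complement)
90 + 120 = 210°   (triadic ↑)
210 + 53 = 263°   (analog 53° ↑)
263 + 28 = 291°   (analog 28° ↑)
291 + 141 = 432 → 432 − 360 = 72°   (split-comp 39° ↓)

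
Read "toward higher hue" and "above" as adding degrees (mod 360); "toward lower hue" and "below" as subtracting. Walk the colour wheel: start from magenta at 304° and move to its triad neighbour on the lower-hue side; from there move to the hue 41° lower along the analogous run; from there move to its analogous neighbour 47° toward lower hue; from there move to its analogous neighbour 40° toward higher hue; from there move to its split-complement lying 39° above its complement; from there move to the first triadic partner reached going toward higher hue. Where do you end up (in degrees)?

304 − 120 = 184°   (triadic ↓)
184 − 41 = 143°   (analog 41° ↓)
143 − 47 = 96°   (analog 47° ↓)
96 + 40 = 136°   (analog 40° ↑)
136 + 219 = 355°   (split-comp 39° ↑)
355 + 120 = 475 → 475 − 360 = 115°   (triadic ↑)

115°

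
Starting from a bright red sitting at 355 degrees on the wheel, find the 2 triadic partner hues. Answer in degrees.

A triad places three hues 120° apart.
355 + 120 = 475 → 475 − 360 = 115°
355 + 240 = 595 → 595 − 360 = 235°

115° and 235°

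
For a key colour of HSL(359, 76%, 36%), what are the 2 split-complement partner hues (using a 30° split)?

Split-complementary hues sit 30° either side of the complement.
Complement of 359°: 359 + 180 = 539 → 539 − 360 = 179°
179 − 30 = 149°
179 + 30 = 209°

149° and 209°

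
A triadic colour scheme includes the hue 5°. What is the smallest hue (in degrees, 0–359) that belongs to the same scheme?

A triad places three hues 120° apart.
The full set through 5° is {5°, 125°, 245°}.

5°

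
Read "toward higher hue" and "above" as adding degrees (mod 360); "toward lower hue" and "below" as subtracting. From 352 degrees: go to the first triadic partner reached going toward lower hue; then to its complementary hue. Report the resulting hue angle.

52°

352 − 120 = 232°   (triadic ↓)
232 + 180 = 412 → 412 − 360 = 52°   (complement)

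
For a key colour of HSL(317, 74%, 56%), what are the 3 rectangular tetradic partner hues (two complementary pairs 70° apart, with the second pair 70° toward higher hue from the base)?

317 + 70 = 387 → 387 − 360 = 27°
317 + 180 = 497 → 497 − 360 = 137°
317 + 250 = 567 → 567 − 360 = 207°

27°, 137°, 207°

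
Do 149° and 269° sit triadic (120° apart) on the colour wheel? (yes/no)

Angular distance: |149 − 269| = 120 = 120°.
Triadic (120° apart) requires 120°.

yes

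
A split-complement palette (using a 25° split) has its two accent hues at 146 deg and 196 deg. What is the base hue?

The accents sit 25° either side of the complement, so the complement is their short-arc midpoint on the wheel.
Short-arc midpoint of 146° and 196°: 171°.
Base is 180° from the complement: 171 − 180 = -9 → -9 + 360 = 351°

351°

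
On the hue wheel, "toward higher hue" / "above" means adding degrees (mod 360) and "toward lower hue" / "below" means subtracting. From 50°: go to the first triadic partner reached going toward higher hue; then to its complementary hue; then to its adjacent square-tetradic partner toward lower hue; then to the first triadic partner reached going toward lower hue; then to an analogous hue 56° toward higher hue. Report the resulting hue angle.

50 + 120 = 170°   (triadic ↑)
170 + 180 = 350°   (complement)
350 − 90 = 260°   (square ↓)
260 − 120 = 140°   (triadic ↓)
140 + 56 = 196°   (analog 56° ↑)

196°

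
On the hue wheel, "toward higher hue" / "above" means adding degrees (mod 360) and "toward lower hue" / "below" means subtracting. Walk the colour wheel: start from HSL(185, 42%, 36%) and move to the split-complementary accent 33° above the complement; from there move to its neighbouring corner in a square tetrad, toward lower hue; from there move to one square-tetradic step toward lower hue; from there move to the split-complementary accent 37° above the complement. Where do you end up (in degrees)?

75°

185 + 213 = 398 → 398 − 360 = 38°   (split-comp 33° ↑)
38 − 90 = -52 → -52 + 360 = 308°   (square ↓)
308 − 90 = 218°   (square ↓)
218 + 217 = 435 → 435 − 360 = 75°   (split-comp 37° ↑)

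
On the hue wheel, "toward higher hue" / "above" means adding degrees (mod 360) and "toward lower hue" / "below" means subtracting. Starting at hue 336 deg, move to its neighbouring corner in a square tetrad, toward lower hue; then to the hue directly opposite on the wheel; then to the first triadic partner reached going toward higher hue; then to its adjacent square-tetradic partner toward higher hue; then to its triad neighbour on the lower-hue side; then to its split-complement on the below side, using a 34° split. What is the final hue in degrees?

302°

square ↓ −90°: 336 − 90 = 246°
complement +180°: 246 + 180 = 426 → 426 − 360 = 66°
triadic ↑ +120°: 66 + 120 = 186°
square ↑ +90°: 186 + 90 = 276°
triadic ↓ −120°: 276 − 120 = 156°
split-comp 34° ↓ +146°: 156 + 146 = 302°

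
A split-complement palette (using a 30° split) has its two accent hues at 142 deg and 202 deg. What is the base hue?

The accents sit 30° either side of the complement, so the complement is their short-arc midpoint on the wheel.
Short-arc midpoint of 142° and 202°: 172°.
Base is 180° from the complement: 172 − 180 = -8 → -8 + 360 = 352°

352°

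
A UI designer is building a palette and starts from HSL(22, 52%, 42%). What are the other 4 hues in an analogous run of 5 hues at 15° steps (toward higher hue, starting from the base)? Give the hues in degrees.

Analogous hues sit every 15° along the wheel.
22 + 15 = 37°
22 + 30 = 52°
22 + 45 = 67°
22 + 60 = 82°

37°, 52°, 67°, 82°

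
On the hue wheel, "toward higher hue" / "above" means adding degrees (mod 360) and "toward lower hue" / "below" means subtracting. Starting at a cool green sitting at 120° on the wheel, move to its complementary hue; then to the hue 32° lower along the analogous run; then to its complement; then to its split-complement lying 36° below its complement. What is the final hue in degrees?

120 + 180 = 300°   (complement)
300 − 32 = 268°   (analog 32° ↓)
268 + 180 = 448 → 448 − 360 = 88°   (complement)
88 + 144 = 232°   (split-comp 36° ↓)

232°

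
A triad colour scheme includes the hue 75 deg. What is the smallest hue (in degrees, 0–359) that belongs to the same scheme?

A triad places three hues 120° apart.
The full set through 75° is {75°, 195°, 315°}.

75°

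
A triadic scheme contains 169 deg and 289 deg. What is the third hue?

49°

A triad spaces three hues 120° apart.
The full set is {49°, 169°, 289°}.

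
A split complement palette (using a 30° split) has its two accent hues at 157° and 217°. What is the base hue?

The accents sit 30° either side of the complement, so the complement is their short-arc midpoint on the wheel.
Short-arc midpoint of 157° and 217°: 187°.
Base is 180° from the complement: 187 − 180 = 7°

7°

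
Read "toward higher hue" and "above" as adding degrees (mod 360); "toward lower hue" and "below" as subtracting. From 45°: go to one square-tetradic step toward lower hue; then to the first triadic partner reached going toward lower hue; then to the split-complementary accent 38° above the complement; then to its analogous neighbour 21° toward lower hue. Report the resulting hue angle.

45 − 90 = -45 → -45 + 360 = 315°   (square ↓)
315 − 120 = 195°   (triadic ↓)
195 + 218 = 413 → 413 − 360 = 53°   (split-comp 38° ↑)
53 − 21 = 32°   (analog 21° ↓)

32°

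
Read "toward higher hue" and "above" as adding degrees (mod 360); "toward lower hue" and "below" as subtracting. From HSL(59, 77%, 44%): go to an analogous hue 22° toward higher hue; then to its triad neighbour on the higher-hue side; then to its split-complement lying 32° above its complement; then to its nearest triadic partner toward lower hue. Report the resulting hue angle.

293°

analog 22° ↑ +22°: 59 + 22 = 81°
triadic ↑ +120°: 81 + 120 = 201°
split-comp 32° ↑ +212°: 201 + 212 = 413 → 413 − 360 = 53°
triadic ↓ −120°: 53 − 120 = -67 → -67 + 360 = 293°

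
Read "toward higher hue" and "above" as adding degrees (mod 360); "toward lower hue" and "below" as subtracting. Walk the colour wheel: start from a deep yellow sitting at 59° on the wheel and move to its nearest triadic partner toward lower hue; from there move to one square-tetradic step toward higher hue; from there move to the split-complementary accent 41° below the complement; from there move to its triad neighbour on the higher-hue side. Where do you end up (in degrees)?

triadic ↓ −120°: 59 − 120 = -61 → -61 + 360 = 299°
square ↑ +90°: 299 + 90 = 389 → 389 − 360 = 29°
split-comp 41° ↓ +139°: 29 + 139 = 168°
triadic ↑ +120°: 168 + 120 = 288°

288°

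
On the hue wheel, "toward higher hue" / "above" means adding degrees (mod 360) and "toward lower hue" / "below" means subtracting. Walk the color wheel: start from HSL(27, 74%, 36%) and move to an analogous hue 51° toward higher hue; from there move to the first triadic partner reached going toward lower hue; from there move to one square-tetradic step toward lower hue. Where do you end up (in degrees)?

228°

+51° (analog 51° ↑): 27 + 51 = 78°
−120° (triadic ↓): 78 − 120 = -42 → -42 + 360 = 318°
−90° (square ↓): 318 − 90 = 228°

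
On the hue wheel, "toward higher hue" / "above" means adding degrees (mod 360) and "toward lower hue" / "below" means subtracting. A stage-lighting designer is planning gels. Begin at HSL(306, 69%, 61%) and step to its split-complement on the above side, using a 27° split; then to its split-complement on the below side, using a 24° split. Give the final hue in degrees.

+207° (split-comp 27° ↑): 306 + 207 = 513 → 513 − 360 = 153°
+156° (split-comp 24° ↓): 153 + 156 = 309°

309°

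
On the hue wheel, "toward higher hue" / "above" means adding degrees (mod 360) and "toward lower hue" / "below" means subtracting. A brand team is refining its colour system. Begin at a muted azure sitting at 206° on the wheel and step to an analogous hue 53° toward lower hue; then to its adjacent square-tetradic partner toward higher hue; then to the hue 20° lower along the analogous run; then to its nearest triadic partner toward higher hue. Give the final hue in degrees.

analog 53° ↓ −53°: 206 − 53 = 153°
square ↑ +90°: 153 + 90 = 243°
analog 20° ↓ −20°: 243 − 20 = 223°
triadic ↑ +120°: 223 + 120 = 343°

343°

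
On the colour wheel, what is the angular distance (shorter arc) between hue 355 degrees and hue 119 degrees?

124°

|355 − 119| = 236.
The shorter arc is 360 − 236 = 124°.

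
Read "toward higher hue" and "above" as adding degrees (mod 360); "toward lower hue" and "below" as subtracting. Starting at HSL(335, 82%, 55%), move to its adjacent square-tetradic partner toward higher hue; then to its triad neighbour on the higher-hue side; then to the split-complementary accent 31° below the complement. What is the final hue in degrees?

334°

335 + 90 = 425 → 425 − 360 = 65°   (square ↑)
65 + 120 = 185°   (triadic ↑)
185 + 149 = 334°   (split-comp 31° ↓)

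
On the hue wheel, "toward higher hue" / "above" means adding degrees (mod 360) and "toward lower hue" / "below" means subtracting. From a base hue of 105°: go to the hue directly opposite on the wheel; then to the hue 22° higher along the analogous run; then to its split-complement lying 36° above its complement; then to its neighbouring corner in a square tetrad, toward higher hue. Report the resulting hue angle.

complement +180°: 105 + 180 = 285°
analog 22° ↑ +22°: 285 + 22 = 307°
split-comp 36° ↑ +216°: 307 + 216 = 523 → 523 − 360 = 163°
square ↑ +90°: 163 + 90 = 253°

253°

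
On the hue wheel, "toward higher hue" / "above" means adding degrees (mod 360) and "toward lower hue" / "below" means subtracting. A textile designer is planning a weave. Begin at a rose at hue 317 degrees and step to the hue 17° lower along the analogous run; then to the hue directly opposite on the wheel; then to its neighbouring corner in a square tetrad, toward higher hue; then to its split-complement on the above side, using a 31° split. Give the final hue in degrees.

61°

−17° (analog 17° ↓): 317 − 17 = 300°
+180° (complement): 300 + 180 = 480 → 480 − 360 = 120°
+90° (square ↑): 120 + 90 = 210°
+211° (split-comp 31° ↑): 210 + 211 = 421 → 421 − 360 = 61°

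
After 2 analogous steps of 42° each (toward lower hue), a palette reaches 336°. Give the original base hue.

2 steps of 42° (toward lower hue) give a net shift of −84°.
Start = end − shift: 336 + 84 = 420 → 420 − 360 = 60°

60°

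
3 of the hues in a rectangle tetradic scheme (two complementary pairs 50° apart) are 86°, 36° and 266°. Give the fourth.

A rectangular tetradic uses two complementary pairs 50° apart: offsets 0°, 50°, 180°, 230°.
Among {36°, 86°, 266°}, 86° and 266° are a 180° pair.
The remaining hue 36° needs its own complement: 36 + 180 = 216°

216°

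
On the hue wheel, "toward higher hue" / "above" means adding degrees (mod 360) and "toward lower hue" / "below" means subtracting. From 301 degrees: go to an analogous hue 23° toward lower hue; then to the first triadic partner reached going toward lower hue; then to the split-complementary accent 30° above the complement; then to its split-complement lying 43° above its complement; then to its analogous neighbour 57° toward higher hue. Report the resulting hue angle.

analog 23° ↓ −23°: 301 − 23 = 278°
triadic ↓ −120°: 278 − 120 = 158°
split-comp 30° ↑ +210°: 158 + 210 = 368 → 368 − 360 = 8°
split-comp 43° ↑ +223°: 8 + 223 = 231°
analog 57° ↑ +57°: 231 + 57 = 288°

288°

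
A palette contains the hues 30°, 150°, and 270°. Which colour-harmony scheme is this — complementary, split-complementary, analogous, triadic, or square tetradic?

triadic

Sort the hues: 30°, 150°, 270°.
Successive gaps around the wheel: 120°, 120°, 120°.
Three hues equally spaced 120° apart form a triad.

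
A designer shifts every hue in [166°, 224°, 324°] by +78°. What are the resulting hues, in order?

244°, 302°, 42°

166 + 78 = 244°
224 + 78 = 302°
324 + 78 = 402 → 402 − 360 = 42°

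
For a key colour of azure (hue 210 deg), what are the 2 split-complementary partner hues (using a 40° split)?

350° and 70°

Complement of 210 deg: 210 + 180 = 390 → 390 − 360 = 30°
30 − 40 = -10 → -10 + 360 = 350°
30 + 40 = 70°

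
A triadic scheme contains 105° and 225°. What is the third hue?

345°

A triad spaces three hues 120° apart.
The full set is {105°, 225°, 345°}.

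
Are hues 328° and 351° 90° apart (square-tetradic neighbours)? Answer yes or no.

no

Angular distance: |328 − 351| = 23 = 23°.
90° apart (square-tetradic neighbours) requires 90°.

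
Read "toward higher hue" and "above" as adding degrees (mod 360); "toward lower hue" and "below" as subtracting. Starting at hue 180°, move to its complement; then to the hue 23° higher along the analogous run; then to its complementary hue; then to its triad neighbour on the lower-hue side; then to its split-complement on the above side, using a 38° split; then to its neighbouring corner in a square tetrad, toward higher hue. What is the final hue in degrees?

31°

complement +180°: 180 + 180 = 360 → 360 − 360 = 0°
analog 23° ↑ +23°: 0 + 23 = 23°
complement +180°: 23 + 180 = 203°
triadic ↓ −120°: 203 − 120 = 83°
split-comp 38° ↑ +218°: 83 + 218 = 301°
square ↑ +90°: 301 + 90 = 391 → 391 − 360 = 31°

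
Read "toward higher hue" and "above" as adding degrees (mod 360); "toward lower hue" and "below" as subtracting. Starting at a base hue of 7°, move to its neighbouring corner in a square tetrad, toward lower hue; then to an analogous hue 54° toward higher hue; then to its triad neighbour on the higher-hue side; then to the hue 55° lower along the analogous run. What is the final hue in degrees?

36°

7 − 90 = -83 → -83 + 360 = 277°   (square ↓)
277 + 54 = 331°   (analog 54° ↑)
331 + 120 = 451 → 451 − 360 = 91°   (triadic ↑)
91 − 55 = 36°   (analog 55° ↓)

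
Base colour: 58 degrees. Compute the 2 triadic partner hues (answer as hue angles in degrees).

178° and 298°

A triad places three hues 120° apart.
58 + 120 = 178°
58 + 240 = 298°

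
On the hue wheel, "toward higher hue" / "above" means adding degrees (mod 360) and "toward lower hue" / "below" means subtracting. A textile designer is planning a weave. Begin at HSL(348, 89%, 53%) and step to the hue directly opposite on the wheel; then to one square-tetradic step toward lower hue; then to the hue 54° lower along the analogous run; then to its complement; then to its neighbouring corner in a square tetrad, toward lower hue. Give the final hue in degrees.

114°

+180° (complement): 348 + 180 = 528 → 528 − 360 = 168°
−90° (square ↓): 168 − 90 = 78°
−54° (analog 54° ↓): 78 − 54 = 24°
+180° (complement): 24 + 180 = 204°
−90° (square ↓): 204 − 90 = 114°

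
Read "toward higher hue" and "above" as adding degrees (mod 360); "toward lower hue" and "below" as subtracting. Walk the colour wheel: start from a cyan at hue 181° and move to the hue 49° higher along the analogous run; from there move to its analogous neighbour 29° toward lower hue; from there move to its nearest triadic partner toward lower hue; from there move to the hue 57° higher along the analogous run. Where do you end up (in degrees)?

analog 49° ↑ +49°: 181 + 49 = 230°
analog 29° ↓ −29°: 230 − 29 = 201°
triadic ↓ −120°: 201 − 120 = 81°
analog 57° ↑ +57°: 81 + 57 = 138°

138°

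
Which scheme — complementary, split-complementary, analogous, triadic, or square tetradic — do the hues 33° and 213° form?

complementary

Sort the hues: 33°, 213°.
Successive gaps around the wheel: 180°, 180°.
Two hues 180° apart are complementary.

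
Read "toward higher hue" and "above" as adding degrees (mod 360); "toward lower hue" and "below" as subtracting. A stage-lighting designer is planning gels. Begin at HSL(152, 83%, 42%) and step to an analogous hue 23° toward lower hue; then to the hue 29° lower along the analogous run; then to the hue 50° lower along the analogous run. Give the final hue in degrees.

152 − 23 = 129°   (analog 23° ↓)
129 − 29 = 100°   (analog 29° ↓)
100 − 50 = 50°   (analog 50° ↓)

50°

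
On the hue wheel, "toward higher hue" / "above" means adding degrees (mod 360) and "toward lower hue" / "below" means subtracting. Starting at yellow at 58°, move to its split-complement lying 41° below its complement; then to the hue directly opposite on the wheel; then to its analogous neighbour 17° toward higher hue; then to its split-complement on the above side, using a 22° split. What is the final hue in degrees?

236°

58 + 139 = 197°   (split-comp 41° ↓)
197 + 180 = 377 → 377 − 360 = 17°   (complement)
17 + 17 = 34°   (analog 17° ↑)
34 + 202 = 236°   (split-comp 22° ↑)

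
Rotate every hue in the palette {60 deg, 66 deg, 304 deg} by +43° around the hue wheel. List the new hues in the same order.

103°, 109°, 347°

60 + 43 = 103°
66 + 43 = 109°
304 + 43 = 347°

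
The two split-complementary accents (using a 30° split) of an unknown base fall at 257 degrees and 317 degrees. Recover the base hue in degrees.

107°

The accents sit 30° either side of the complement, so the complement is their short-arc midpoint on the wheel.
Short-arc midpoint of 257° and 317°: 287°.
Base is 180° from the complement: 287 − 180 = 107°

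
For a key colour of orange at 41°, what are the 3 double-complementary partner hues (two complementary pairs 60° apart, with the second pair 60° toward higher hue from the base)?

101°, 221°, and 281°

A rectangular tetradic uses two complementary pairs 60° apart: offsets 0°, 60°, 180°, 240°.
41 + 60 = 101°
41 + 180 = 221°
41 + 240 = 281°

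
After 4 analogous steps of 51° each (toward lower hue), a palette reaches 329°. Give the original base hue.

4 steps of 51° (toward lower hue) give a net shift of −204°.
Start = end − shift: 329 + 204 = 533 → 533 − 360 = 173°

173°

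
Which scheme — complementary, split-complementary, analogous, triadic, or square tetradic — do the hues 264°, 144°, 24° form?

Sort the hues: 24°, 144°, 264°.
Successive gaps around the wheel: 120°, 120°, 120°.
Three hues equally spaced 120° apart form a triad.

triadic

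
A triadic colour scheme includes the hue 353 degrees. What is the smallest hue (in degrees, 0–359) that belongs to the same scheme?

A triad places three hues 120° apart.
The full set through 353° is {113°, 233°, 353°}.

113°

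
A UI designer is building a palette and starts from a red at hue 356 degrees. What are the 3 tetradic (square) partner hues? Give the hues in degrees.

86°, 176° and 266°

A square tetradic scheme places four hues every 90°.
356 + 90 = 446 → 446 − 360 = 86°
356 + 180 = 536 → 536 − 360 = 176°
356 + 270 = 626 → 626 − 360 = 266°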